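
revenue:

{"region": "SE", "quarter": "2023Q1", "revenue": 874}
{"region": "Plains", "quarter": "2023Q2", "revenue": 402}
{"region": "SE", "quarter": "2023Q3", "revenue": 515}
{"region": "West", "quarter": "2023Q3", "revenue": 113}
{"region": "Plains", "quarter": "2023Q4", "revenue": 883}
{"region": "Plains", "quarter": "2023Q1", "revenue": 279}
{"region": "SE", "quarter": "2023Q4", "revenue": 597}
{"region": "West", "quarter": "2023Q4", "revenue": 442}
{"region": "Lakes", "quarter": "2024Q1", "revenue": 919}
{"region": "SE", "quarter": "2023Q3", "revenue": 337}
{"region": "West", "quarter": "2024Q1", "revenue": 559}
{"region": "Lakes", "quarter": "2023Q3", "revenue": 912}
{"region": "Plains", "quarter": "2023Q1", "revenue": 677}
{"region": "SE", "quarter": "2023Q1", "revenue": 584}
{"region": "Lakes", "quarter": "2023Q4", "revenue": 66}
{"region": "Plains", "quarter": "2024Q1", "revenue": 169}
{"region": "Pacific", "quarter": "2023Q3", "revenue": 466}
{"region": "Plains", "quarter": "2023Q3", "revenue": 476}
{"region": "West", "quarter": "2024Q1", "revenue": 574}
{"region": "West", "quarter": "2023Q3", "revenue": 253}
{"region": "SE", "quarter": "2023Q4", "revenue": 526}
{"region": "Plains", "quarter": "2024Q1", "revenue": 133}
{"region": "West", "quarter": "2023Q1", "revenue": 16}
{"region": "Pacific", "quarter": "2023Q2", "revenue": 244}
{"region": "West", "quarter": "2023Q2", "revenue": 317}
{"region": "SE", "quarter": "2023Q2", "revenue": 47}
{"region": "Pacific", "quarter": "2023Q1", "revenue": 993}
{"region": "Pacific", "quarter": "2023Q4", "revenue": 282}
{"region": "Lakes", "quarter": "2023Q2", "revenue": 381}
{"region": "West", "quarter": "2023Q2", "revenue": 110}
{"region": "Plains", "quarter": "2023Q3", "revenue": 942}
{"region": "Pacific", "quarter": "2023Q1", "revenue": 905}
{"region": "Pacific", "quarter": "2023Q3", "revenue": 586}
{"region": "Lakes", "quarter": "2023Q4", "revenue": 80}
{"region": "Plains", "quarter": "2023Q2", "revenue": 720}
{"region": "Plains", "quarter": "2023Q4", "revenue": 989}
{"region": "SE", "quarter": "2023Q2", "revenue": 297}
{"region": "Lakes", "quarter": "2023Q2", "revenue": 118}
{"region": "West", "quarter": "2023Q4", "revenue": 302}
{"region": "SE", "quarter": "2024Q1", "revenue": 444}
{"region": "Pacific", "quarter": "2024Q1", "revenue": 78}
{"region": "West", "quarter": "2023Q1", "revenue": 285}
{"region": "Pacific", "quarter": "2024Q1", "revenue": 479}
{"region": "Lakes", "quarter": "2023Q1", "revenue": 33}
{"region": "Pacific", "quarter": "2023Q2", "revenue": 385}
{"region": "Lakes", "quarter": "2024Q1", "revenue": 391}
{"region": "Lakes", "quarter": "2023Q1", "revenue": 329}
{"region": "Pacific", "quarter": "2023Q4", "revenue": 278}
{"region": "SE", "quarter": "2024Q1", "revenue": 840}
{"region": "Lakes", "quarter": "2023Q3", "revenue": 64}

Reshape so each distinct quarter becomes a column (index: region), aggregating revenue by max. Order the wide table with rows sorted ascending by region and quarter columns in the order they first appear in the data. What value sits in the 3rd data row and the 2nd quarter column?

With rows sorted ascending by region, row 3 is region=Plains. quarter columns in first-appearance order: 2023Q1, 2023Q2, 2023Q3, 2023Q4, 2024Q1; column 2 is 2023Q2.
Long rows with region=Plains, quarter=2023Q2: max(402, 720) = 720.

720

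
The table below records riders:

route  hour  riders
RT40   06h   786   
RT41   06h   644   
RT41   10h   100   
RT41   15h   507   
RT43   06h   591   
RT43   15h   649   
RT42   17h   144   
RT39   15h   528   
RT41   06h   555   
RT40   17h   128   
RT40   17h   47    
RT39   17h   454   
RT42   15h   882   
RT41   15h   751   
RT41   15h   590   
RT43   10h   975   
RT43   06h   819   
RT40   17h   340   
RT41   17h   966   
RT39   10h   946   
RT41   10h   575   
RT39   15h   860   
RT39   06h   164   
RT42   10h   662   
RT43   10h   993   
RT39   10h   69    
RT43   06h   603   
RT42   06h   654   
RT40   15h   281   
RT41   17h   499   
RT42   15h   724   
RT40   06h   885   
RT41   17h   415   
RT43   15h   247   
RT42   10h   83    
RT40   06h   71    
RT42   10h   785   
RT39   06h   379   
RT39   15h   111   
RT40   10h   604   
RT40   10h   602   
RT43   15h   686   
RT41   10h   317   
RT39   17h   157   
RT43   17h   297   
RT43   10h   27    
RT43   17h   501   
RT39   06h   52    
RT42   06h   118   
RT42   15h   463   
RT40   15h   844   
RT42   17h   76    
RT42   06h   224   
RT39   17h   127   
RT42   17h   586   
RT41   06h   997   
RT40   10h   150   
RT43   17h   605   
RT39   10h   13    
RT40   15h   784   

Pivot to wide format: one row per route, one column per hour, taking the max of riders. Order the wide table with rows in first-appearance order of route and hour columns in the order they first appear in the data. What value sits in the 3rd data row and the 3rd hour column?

686

With rows in first-appearance order of route, row 3 is route=RT43. hour columns in first-appearance order: 06h, 10h, 15h, 17h; column 3 is 15h.
Long rows with route=RT43, hour=15h: max(649, 247, 686) = 686.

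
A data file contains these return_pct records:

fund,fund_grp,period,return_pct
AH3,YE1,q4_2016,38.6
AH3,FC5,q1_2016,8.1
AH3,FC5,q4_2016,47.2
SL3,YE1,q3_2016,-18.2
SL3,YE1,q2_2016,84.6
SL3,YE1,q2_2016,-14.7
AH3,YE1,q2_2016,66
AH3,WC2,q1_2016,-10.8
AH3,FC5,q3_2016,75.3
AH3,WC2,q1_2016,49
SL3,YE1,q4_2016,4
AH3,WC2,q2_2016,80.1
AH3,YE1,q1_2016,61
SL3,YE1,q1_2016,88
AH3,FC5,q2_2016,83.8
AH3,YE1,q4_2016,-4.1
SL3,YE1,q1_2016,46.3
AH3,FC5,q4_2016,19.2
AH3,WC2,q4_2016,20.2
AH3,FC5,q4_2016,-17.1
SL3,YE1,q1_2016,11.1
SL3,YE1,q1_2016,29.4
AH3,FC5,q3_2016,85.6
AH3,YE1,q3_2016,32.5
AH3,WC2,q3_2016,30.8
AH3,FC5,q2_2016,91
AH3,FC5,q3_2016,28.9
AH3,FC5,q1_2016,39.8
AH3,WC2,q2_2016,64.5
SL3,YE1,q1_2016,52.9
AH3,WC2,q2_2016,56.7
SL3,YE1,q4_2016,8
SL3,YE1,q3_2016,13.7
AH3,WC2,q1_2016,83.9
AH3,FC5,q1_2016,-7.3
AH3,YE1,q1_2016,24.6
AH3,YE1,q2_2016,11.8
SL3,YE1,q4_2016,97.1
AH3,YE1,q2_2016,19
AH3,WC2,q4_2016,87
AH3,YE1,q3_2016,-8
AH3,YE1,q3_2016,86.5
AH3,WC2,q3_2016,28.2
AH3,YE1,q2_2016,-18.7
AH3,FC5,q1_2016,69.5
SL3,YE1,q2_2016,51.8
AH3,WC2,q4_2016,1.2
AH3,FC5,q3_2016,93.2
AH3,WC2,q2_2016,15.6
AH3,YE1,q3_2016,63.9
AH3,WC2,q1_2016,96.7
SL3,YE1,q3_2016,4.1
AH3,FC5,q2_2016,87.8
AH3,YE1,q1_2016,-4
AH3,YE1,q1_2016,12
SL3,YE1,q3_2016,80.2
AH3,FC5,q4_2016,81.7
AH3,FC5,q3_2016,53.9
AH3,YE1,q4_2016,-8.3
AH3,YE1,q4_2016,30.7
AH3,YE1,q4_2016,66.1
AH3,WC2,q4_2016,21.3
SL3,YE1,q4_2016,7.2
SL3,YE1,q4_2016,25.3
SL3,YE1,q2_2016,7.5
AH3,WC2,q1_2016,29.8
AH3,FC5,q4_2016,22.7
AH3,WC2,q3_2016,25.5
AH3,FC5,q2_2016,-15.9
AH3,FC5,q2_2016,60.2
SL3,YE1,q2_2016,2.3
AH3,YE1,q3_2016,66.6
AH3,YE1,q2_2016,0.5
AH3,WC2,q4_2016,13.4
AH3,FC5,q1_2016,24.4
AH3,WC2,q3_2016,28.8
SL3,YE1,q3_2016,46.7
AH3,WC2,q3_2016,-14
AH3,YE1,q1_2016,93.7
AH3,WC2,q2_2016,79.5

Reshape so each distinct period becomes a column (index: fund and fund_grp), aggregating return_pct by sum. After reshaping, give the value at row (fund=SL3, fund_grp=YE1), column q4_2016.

141.6

Rows with fund=SL3, fund_grp=YE1 and period=q4_2016: return_pct values are 4, 8, 97.1, 7.2, 25.3.
4 + 8 + 97.1 + 7.2 + 25.3 = 141.6.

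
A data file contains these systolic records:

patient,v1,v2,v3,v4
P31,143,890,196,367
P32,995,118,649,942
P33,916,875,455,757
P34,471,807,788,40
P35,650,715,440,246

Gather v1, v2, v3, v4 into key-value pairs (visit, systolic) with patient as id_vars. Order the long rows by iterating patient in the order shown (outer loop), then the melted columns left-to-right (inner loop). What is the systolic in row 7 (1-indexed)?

20 rows total (5 × 4). Row 7: index ⌊(7-1)/4⌋ = 1 into patient → P32; (7-1) mod 4 = 2 into the melted columns → v3.
So row 7 is (P32, v3, 649); systolic = 649.

649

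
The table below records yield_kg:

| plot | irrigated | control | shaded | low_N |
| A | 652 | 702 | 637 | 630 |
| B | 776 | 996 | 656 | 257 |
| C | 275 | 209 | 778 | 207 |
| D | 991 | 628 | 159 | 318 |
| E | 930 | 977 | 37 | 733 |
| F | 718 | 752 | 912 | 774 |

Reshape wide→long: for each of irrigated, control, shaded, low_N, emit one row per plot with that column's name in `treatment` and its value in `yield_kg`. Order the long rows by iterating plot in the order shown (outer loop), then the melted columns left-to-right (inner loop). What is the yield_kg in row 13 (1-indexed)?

991

24 rows total (6 × 4). Row 13: index ⌊(13-1)/4⌋ = 3 into plot → D; (13-1) mod 4 = 0 into the melted columns → irrigated.
So row 13 is (D, irrigated, 991); yield_kg = 991.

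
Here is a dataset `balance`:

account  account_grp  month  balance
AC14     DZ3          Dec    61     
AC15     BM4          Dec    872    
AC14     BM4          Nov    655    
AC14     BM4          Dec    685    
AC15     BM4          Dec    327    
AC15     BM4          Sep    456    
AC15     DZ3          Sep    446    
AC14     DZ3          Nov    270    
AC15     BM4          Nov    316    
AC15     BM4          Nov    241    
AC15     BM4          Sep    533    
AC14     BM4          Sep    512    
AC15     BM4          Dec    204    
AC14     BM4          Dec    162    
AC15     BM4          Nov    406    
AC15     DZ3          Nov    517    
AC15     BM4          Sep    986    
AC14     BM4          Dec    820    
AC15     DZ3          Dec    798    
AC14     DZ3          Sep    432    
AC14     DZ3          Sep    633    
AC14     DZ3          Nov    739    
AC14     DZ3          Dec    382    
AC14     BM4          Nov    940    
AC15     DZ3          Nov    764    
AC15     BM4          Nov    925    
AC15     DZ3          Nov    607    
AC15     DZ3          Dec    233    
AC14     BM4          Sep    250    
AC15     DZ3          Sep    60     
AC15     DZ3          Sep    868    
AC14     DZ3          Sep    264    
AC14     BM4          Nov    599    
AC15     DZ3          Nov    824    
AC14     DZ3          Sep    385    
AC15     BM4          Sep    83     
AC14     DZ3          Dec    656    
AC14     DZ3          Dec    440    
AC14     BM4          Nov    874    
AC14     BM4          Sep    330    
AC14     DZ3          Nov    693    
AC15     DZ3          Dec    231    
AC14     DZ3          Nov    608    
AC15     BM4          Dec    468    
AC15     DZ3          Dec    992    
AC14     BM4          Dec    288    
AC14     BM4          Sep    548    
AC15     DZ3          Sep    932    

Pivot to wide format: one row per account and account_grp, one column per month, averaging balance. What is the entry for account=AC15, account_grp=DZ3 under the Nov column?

Rows with account=AC15, account_grp=DZ3 and month=Nov: balance values are 517, 764, 607, 824.
(517 + 764 + 607 + 824) / 4 = 678.

678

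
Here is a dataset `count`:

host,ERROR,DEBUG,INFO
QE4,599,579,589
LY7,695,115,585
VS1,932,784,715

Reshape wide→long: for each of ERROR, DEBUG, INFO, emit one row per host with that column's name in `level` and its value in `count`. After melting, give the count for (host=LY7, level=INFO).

585

Unpivoting turns each (host, wide-column) pair into one long row.
The wide cell at row LY7, column INFO holds 585, so the long row (LY7, INFO) has count=585.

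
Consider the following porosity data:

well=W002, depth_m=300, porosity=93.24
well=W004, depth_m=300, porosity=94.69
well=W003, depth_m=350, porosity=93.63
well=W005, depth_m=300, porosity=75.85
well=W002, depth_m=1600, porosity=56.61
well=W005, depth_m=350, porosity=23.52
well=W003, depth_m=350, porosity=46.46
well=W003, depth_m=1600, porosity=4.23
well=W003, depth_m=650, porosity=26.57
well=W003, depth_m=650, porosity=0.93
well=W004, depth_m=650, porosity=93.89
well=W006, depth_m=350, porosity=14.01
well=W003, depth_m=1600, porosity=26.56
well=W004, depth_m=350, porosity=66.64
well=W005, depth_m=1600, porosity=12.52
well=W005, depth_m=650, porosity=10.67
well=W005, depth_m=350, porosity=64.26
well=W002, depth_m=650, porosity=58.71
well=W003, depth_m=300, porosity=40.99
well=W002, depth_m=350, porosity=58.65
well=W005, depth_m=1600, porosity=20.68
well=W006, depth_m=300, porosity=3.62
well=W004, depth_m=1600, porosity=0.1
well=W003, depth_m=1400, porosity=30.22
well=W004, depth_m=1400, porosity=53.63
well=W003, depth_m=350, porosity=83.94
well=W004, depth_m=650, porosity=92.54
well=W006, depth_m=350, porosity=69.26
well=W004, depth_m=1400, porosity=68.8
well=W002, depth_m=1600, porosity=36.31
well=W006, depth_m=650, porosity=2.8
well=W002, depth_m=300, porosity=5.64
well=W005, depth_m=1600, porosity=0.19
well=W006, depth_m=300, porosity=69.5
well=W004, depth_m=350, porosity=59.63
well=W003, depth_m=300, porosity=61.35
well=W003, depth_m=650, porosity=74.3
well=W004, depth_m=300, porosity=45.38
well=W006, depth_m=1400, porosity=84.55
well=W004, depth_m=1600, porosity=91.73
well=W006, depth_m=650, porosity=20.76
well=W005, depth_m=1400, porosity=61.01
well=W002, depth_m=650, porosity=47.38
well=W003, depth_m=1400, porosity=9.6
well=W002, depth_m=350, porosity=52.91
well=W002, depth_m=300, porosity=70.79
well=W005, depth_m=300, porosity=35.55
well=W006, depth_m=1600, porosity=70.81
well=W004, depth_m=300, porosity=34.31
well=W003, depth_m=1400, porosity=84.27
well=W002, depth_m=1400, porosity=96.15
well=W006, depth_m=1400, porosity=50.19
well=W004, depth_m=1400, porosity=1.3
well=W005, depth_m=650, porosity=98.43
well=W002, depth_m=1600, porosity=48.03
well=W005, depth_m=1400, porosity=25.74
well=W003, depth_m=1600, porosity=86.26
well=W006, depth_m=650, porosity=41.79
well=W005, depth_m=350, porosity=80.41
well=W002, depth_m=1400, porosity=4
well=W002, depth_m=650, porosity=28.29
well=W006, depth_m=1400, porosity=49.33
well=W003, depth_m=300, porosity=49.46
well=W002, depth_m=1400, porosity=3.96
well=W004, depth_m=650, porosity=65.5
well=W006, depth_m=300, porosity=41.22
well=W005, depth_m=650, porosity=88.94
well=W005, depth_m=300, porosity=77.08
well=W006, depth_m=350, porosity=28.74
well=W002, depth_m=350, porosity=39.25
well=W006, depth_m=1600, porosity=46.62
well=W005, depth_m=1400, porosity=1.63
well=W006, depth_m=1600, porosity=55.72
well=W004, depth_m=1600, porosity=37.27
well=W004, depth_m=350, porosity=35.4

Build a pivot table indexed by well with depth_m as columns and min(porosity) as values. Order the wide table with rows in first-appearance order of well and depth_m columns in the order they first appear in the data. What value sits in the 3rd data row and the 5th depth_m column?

With rows in first-appearance order of well, row 3 is well=W003. depth_m columns in first-appearance order: 300, 350, 1600, 650, 1400; column 5 is 1400.
Long rows with well=W003, depth_m=1400: min(30.22, 9.6, 84.27) = 9.6.

9.6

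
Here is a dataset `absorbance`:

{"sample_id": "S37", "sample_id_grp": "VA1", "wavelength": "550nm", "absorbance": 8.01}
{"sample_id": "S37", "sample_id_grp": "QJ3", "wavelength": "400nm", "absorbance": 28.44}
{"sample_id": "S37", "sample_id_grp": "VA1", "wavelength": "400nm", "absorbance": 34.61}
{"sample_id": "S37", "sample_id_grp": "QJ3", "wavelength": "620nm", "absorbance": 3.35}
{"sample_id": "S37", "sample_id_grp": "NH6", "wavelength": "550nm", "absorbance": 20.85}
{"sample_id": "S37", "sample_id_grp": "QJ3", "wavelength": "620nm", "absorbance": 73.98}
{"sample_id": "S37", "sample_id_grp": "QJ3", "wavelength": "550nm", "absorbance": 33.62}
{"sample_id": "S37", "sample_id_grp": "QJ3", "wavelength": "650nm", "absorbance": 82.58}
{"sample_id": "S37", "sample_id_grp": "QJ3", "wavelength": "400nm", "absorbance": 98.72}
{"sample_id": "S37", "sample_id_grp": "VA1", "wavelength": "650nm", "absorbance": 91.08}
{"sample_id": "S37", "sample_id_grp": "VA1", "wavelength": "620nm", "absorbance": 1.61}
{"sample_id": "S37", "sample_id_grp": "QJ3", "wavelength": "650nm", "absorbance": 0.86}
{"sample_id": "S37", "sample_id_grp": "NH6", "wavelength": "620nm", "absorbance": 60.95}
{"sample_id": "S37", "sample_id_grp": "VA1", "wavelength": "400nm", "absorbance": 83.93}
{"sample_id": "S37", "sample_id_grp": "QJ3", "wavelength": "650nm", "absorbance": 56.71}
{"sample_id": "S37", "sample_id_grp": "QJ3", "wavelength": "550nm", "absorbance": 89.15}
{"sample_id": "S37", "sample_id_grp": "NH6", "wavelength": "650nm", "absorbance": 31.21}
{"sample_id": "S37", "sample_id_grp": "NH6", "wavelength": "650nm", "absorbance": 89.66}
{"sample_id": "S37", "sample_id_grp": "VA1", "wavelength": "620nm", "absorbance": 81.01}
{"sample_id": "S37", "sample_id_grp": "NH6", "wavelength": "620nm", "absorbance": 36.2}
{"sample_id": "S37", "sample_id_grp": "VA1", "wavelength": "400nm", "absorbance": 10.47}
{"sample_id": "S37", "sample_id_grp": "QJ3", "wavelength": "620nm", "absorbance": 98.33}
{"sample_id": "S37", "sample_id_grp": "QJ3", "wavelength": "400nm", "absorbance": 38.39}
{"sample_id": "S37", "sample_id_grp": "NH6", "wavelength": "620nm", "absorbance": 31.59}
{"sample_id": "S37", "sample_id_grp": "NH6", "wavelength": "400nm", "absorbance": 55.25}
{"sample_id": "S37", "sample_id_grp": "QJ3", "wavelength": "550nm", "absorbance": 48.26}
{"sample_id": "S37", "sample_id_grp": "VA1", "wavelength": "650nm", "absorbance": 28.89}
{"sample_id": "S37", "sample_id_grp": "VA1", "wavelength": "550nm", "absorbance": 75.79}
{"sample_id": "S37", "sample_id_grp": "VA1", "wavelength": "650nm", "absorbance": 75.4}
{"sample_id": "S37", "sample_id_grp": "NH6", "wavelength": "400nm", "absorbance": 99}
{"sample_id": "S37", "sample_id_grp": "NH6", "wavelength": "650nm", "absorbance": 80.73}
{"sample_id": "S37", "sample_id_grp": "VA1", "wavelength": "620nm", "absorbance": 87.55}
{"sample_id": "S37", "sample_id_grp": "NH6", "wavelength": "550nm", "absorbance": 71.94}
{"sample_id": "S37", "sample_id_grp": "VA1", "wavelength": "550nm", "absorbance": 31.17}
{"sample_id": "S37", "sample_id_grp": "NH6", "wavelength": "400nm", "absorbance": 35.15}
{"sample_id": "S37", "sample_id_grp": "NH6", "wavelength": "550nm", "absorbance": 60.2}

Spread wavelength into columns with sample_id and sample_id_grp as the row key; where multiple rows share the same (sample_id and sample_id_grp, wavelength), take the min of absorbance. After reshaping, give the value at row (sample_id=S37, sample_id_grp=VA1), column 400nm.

Rows with sample_id=S37, sample_id_grp=VA1 and wavelength=400nm: absorbance values are 34.61, 83.93, 10.47.
min(34.61, 83.93, 10.47) = 10.47.

10.47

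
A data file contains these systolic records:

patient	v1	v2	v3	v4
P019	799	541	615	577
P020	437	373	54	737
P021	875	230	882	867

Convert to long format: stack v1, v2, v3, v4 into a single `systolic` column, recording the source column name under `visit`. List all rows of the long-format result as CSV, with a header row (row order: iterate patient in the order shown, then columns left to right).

patient,visit,systolic
P019,v1,799
P019,v2,541
P019,v3,615
P019,v4,577
P020,v1,437
P020,v2,373
P020,v3,54
P020,v4,737
P021,v1,875
P021,v2,230
P021,v3,882
P021,v4,867

Each (patient, column) pair becomes one row: 3 × 4 = 12 rows.
For example, (P019, v1) → systolic=799.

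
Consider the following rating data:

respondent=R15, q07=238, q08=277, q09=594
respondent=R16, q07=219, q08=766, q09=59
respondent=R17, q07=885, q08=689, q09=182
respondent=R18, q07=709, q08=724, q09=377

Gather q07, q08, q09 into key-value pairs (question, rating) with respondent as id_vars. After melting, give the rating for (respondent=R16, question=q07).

Unpivoting turns each (respondent, wide-column) pair into one long row.
The wide cell at row R16, column q07 holds 219, so the long row (R16, q07) has rating=219.

219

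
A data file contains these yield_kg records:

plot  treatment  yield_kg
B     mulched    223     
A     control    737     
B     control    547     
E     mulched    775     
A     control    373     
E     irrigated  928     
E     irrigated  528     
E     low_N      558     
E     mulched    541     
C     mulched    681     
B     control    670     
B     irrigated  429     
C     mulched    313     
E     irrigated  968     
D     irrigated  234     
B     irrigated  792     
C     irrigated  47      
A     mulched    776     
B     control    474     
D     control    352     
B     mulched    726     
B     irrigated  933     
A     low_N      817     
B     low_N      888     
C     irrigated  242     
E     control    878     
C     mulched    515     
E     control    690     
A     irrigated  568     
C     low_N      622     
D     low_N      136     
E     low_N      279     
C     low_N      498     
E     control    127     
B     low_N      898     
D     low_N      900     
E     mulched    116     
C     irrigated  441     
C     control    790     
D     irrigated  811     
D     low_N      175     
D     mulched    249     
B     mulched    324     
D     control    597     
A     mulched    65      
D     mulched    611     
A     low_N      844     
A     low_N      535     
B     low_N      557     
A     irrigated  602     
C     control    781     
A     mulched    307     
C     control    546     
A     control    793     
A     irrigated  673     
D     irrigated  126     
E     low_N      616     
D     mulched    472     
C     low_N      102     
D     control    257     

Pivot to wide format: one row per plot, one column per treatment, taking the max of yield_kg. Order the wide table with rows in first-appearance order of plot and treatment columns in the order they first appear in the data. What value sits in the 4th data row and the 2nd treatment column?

With rows in first-appearance order of plot, row 4 is plot=C. treatment columns in first-appearance order: mulched, control, irrigated, low_N; column 2 is control.
Long rows with plot=C, treatment=control: max(790, 781, 546) = 790.

790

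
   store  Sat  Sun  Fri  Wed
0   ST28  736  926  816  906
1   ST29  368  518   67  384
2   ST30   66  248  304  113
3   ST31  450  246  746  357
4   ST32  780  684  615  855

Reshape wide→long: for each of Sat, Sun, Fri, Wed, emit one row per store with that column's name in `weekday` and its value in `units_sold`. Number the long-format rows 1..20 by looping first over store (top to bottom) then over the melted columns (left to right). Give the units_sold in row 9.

20 rows total (5 × 4). Row 9: index ⌊(9-1)/4⌋ = 2 into store → ST30; (9-1) mod 4 = 0 into the melted columns → Sat.
So row 9 is (ST30, Sat, 66); units_sold = 66.

66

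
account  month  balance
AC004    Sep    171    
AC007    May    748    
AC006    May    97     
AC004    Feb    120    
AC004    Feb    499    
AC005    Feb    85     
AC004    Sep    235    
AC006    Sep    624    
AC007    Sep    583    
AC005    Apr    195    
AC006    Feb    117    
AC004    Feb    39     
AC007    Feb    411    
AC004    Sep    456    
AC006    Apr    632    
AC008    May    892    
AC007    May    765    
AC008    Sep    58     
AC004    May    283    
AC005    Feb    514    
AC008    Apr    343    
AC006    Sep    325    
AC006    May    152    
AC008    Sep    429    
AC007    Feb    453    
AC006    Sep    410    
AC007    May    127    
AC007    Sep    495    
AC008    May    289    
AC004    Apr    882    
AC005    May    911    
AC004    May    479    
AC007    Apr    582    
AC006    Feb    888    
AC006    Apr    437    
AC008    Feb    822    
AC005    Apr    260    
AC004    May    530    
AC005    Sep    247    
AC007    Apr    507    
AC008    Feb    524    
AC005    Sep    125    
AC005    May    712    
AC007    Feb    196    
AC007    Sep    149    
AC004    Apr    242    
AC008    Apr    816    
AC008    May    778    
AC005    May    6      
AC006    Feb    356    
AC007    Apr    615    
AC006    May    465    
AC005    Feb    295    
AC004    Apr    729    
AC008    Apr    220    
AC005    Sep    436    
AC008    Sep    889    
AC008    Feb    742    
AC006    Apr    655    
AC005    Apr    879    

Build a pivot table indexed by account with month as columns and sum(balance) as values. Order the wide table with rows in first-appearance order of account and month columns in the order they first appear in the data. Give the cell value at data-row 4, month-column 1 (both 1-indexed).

808

With rows in first-appearance order of account, row 4 is account=AC005. month columns in first-appearance order: Sep, May, Feb, Apr; column 1 is Sep.
Long rows with account=AC005, month=Sep: 247 + 125 + 436 = 808.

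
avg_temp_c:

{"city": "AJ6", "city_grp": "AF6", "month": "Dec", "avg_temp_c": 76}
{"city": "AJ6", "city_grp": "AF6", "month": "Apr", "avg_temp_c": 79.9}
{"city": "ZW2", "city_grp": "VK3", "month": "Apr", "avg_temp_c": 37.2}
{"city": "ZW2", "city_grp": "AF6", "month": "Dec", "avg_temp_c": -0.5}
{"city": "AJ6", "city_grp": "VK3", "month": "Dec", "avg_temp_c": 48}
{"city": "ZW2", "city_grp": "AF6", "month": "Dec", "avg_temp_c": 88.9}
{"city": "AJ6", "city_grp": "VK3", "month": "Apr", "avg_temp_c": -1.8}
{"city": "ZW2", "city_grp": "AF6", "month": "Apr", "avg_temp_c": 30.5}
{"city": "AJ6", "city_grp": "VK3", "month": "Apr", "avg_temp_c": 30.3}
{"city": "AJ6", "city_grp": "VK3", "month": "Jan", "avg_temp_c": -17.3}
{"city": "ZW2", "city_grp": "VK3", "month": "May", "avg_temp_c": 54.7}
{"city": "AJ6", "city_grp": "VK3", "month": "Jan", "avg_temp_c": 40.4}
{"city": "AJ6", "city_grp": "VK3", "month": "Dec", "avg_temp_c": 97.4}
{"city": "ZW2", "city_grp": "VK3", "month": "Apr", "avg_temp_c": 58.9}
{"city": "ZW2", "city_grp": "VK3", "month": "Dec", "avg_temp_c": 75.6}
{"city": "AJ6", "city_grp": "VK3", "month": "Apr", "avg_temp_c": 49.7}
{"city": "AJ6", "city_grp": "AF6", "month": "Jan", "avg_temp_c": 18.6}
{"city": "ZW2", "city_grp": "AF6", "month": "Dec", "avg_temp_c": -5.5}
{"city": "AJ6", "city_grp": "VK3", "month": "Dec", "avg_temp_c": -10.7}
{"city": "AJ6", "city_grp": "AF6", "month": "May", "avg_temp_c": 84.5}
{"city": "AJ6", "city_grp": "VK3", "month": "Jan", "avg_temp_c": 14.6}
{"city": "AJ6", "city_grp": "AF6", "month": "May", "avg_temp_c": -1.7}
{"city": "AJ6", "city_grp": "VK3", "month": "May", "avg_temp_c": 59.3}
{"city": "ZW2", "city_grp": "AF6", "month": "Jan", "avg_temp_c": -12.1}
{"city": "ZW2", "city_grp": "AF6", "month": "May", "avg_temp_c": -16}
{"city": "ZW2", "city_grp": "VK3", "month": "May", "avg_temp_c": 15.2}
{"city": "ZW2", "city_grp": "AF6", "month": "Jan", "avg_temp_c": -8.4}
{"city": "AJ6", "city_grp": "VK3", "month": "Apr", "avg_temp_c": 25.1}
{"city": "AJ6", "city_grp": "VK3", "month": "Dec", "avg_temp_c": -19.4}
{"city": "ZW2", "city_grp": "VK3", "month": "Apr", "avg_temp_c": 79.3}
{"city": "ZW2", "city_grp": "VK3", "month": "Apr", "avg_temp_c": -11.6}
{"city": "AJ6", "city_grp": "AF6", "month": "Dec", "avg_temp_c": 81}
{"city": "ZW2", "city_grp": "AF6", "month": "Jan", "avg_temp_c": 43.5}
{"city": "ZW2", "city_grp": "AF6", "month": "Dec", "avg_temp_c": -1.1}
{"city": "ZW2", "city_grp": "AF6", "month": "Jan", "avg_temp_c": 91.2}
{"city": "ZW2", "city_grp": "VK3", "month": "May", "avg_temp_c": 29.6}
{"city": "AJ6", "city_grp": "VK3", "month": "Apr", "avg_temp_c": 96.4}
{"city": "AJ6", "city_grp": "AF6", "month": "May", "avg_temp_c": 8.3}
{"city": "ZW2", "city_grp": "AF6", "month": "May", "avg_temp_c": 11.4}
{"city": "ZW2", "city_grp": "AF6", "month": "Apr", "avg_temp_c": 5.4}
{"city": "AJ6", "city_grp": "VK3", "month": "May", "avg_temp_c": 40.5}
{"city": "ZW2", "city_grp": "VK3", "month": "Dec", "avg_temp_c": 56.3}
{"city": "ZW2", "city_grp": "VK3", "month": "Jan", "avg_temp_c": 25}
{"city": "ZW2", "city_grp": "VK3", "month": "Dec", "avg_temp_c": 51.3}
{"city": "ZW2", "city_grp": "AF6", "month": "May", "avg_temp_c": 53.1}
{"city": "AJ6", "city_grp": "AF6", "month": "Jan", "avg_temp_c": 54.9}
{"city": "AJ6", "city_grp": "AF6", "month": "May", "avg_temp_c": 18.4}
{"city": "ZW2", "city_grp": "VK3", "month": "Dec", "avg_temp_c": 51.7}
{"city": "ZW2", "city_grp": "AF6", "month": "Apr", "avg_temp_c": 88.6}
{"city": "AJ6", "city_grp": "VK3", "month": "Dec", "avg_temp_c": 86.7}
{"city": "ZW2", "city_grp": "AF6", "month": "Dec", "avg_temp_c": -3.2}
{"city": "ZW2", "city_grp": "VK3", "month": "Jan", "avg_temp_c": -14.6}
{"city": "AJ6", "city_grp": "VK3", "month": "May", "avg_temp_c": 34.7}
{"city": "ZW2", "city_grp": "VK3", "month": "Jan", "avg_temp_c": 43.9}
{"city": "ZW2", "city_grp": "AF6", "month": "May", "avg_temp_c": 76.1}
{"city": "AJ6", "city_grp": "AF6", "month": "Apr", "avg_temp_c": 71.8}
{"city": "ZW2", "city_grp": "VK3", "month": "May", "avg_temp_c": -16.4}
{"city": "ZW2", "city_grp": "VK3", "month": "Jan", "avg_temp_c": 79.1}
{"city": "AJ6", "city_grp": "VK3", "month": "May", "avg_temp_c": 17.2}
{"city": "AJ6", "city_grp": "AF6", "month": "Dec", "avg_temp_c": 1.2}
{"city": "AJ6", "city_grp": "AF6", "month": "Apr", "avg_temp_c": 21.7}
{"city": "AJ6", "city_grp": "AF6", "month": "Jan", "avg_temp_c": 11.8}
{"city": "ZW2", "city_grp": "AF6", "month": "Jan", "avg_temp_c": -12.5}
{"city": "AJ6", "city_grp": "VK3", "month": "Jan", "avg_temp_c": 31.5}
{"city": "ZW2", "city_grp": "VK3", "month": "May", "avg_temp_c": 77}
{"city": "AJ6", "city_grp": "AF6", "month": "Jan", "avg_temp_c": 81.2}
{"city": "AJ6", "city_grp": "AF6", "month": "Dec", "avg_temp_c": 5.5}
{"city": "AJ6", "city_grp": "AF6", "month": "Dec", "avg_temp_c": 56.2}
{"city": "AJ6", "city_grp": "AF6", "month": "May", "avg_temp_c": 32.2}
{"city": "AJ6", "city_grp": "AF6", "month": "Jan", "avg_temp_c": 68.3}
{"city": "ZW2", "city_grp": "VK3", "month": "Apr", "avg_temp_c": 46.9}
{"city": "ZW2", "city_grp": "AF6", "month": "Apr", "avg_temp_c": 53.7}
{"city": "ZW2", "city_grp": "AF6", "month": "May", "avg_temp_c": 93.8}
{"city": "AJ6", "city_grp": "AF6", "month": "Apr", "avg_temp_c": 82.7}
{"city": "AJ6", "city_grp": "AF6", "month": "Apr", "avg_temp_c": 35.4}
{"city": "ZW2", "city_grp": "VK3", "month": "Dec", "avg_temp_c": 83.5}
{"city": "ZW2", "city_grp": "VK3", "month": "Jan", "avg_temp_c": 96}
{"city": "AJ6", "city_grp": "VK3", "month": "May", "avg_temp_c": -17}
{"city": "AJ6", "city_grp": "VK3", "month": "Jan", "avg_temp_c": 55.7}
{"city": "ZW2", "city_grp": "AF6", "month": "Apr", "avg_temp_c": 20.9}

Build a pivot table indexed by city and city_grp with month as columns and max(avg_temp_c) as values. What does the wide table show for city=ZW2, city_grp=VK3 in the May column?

77

Rows with city=ZW2, city_grp=VK3 and month=May: avg_temp_c values are 54.7, 15.2, 29.6, -16.4, 77.
max(54.7, 15.2, 29.6, -16.4, 77) = 77.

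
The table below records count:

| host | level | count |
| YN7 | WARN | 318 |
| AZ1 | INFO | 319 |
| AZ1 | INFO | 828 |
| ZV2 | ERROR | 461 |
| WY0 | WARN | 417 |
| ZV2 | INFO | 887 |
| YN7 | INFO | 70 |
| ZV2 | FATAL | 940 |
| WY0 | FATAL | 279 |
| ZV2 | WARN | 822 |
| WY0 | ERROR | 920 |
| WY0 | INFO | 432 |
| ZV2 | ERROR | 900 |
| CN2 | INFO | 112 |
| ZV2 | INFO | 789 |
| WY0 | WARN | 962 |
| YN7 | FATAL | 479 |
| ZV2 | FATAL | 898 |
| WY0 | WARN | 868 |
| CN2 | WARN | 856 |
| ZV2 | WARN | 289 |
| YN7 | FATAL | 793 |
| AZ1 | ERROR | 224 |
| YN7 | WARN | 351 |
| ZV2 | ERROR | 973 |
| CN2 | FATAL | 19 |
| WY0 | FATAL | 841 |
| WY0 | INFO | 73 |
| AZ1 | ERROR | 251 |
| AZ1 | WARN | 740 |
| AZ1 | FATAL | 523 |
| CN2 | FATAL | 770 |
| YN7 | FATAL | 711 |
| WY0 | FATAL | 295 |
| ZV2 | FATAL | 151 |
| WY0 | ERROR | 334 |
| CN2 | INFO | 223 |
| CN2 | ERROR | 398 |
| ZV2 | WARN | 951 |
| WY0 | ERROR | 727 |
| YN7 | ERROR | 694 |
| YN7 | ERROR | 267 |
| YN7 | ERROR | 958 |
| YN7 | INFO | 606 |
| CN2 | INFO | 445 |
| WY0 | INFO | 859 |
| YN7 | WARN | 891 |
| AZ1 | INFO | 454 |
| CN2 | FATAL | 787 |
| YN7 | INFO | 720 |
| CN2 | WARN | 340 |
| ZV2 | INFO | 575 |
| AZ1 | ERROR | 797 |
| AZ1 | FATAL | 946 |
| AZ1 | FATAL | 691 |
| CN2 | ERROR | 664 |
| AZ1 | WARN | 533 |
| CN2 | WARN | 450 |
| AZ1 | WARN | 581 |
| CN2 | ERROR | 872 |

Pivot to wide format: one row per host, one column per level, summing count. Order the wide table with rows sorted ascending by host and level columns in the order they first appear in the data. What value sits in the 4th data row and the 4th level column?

1983

With rows sorted ascending by host, row 4 is host=YN7. level columns in first-appearance order: WARN, INFO, ERROR, FATAL; column 4 is FATAL.
Long rows with host=YN7, level=FATAL: 479 + 793 + 711 = 1983.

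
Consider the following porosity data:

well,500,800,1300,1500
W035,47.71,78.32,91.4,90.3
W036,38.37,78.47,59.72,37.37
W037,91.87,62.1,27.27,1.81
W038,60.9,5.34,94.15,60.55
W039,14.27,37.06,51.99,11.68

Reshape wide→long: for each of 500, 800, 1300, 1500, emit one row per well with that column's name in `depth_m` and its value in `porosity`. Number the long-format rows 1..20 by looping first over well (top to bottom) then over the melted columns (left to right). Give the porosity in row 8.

37.37

20 rows total (5 × 4). Row 8: index ⌊(8-1)/4⌋ = 1 into well → W036; (8-1) mod 4 = 3 into the melted columns → 1500.
So row 8 is (W036, 1500, 37.37); porosity = 37.37.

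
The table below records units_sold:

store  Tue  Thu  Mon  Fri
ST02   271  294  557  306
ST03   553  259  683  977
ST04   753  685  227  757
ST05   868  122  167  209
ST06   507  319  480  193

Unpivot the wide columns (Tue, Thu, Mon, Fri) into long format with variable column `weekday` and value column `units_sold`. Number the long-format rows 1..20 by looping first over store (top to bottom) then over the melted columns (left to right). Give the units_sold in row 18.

20 rows total (5 × 4). Row 18: index ⌊(18-1)/4⌋ = 4 into store → ST06; (18-1) mod 4 = 1 into the melted columns → Thu.
So row 18 is (ST06, Thu, 319); units_sold = 319.

319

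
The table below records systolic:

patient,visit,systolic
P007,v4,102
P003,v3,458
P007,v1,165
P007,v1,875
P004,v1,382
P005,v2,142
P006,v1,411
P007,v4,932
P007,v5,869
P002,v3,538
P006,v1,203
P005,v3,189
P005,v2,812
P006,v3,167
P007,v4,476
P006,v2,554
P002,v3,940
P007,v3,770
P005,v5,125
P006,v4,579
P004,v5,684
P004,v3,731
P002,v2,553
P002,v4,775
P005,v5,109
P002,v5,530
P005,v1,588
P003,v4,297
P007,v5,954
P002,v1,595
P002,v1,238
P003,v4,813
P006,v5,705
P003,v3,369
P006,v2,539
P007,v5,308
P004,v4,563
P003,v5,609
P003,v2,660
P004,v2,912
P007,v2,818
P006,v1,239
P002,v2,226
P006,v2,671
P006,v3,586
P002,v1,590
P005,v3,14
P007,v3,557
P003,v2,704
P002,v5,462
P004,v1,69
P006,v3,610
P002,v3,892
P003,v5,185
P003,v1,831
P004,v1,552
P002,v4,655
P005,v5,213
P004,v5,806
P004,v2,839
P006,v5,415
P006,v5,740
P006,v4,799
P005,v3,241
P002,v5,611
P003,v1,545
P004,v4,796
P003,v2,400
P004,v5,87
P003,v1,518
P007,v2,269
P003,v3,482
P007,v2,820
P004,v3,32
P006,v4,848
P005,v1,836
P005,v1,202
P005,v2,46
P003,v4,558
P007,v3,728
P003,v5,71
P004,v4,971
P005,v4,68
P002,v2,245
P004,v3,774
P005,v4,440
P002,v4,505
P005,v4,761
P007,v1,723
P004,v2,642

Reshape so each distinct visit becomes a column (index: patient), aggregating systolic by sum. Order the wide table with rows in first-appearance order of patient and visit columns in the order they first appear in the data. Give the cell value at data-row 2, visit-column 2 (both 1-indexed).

With rows in first-appearance order of patient, row 2 is patient=P003. visit columns in first-appearance order: v4, v3, v1, v2, v5; column 2 is v3.
Long rows with patient=P003, visit=v3: 458 + 369 + 482 = 1309.

1309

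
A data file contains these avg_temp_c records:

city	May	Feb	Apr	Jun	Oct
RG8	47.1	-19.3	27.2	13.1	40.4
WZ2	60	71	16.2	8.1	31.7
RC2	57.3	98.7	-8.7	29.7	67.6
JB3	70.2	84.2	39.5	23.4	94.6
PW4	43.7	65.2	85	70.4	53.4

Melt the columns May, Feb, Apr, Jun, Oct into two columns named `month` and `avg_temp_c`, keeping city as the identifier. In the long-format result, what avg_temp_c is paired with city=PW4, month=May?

43.7

Unpivoting turns each (city, wide-column) pair into one long row.
The wide cell at row PW4, column May holds 43.7, so the long row (PW4, May) has avg_temp_c=43.7.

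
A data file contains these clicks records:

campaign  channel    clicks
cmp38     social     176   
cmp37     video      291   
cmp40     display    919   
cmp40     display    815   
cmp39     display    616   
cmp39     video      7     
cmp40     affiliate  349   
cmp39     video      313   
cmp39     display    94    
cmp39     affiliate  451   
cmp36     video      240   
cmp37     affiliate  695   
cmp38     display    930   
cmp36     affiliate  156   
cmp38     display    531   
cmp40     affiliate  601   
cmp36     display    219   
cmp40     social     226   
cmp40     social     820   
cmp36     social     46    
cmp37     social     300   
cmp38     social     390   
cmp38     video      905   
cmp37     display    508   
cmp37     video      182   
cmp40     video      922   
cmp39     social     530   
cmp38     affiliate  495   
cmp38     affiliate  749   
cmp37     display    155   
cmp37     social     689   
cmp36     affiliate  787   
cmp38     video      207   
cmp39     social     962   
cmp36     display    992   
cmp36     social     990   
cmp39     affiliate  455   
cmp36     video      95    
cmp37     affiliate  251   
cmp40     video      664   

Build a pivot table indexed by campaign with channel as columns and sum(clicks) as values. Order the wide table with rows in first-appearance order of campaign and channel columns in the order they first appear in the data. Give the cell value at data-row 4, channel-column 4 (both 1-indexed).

With rows in first-appearance order of campaign, row 4 is campaign=cmp39. channel columns in first-appearance order: social, video, display, affiliate; column 4 is affiliate.
Long rows with campaign=cmp39, channel=affiliate: 451 + 455 = 906.

906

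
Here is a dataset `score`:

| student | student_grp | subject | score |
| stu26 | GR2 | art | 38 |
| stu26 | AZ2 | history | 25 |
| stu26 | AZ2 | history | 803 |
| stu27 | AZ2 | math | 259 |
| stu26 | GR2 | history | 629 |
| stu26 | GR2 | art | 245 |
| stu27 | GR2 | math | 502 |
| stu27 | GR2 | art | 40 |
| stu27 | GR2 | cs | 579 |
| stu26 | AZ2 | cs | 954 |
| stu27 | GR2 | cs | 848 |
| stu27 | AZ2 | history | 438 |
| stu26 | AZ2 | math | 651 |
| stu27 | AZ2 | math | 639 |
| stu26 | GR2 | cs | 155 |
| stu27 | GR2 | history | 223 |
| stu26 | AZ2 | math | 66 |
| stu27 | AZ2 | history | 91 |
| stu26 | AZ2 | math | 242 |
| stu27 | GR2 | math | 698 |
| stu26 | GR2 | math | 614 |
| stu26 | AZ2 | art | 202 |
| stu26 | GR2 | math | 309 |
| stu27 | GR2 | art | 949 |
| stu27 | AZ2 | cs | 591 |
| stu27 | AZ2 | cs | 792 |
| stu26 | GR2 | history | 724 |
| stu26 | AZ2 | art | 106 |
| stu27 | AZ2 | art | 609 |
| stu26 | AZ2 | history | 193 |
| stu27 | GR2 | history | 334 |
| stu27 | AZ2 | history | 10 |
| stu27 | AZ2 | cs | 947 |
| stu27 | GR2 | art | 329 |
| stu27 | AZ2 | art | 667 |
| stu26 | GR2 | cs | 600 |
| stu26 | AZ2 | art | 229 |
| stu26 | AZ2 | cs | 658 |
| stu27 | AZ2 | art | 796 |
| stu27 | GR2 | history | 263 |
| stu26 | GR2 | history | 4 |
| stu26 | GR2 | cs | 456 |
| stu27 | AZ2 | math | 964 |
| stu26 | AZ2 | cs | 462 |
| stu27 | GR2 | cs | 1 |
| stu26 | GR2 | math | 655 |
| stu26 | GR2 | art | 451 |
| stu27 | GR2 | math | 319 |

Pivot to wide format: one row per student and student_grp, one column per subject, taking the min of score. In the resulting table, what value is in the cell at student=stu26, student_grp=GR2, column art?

38

Rows with student=stu26, student_grp=GR2 and subject=art: score values are 38, 245, 451.
min(38, 245, 451) = 38.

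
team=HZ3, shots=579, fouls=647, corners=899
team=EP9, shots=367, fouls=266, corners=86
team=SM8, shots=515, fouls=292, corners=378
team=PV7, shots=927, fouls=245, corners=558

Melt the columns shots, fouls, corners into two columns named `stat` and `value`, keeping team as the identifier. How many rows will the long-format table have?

4 team values × 3 melted columns = 12 rows.

12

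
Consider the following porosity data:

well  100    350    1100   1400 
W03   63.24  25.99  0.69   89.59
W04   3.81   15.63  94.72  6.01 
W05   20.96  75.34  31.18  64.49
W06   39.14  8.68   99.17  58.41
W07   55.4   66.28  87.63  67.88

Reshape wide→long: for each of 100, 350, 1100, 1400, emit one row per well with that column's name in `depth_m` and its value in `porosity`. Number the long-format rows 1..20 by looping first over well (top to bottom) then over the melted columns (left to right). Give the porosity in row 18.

20 rows total (5 × 4). Row 18: index ⌊(18-1)/4⌋ = 4 into well → W07; (18-1) mod 4 = 1 into the melted columns → 350.
So row 18 is (W07, 350, 66.28); porosity = 66.28.

66.28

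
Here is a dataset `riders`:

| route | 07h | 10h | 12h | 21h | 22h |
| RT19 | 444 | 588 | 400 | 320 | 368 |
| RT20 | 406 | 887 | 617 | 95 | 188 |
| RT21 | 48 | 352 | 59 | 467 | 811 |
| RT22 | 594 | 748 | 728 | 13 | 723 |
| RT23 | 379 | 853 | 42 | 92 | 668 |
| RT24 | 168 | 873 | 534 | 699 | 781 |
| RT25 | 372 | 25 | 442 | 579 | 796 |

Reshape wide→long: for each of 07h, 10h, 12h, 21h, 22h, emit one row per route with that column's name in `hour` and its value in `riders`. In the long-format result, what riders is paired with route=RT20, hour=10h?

887

Unpivoting turns each (route, wide-column) pair into one long row.
The wide cell at row RT20, column 10h holds 887, so the long row (RT20, 10h) has riders=887.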